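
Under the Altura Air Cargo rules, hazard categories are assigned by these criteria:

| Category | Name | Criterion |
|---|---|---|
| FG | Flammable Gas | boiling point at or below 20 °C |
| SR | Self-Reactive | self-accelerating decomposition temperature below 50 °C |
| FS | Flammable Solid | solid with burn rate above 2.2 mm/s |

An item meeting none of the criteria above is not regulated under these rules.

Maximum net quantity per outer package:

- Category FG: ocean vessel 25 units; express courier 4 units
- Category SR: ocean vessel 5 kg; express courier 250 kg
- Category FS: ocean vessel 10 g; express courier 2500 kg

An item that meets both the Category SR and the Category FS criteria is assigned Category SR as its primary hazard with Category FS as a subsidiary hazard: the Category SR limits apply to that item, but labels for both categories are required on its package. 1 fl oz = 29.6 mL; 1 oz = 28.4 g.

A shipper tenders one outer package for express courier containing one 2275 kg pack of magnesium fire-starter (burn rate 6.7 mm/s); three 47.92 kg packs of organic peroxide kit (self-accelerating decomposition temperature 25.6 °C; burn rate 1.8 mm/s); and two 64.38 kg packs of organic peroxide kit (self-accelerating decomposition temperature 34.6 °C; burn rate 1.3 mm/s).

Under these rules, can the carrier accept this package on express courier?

No

Magnesium fire-starter: burn rate 6.7 mm/s > 2.2 mm/s → Category FS (Flammable Solid).
With self-accelerating decomposition temperature 25.6 °C (< 50 °C), the organic peroxide kit falls in Category SR.
Organic peroxide kit: self-accelerating decomposition temperature 34.6 °C < 50 °C → Category SR (Self-Reactive).
Category FS quantity: 2275 kg.
2275 kg is within the express courier limit of 2500 kg for Category FS.
Category SR net quantity: (three 47.92 kg packs = 143.76 kg) + (two 64.38 kg packs = 128.76 kg) = 272.52 kg.
That exceeds the Category SR express courier limit of 250 kg.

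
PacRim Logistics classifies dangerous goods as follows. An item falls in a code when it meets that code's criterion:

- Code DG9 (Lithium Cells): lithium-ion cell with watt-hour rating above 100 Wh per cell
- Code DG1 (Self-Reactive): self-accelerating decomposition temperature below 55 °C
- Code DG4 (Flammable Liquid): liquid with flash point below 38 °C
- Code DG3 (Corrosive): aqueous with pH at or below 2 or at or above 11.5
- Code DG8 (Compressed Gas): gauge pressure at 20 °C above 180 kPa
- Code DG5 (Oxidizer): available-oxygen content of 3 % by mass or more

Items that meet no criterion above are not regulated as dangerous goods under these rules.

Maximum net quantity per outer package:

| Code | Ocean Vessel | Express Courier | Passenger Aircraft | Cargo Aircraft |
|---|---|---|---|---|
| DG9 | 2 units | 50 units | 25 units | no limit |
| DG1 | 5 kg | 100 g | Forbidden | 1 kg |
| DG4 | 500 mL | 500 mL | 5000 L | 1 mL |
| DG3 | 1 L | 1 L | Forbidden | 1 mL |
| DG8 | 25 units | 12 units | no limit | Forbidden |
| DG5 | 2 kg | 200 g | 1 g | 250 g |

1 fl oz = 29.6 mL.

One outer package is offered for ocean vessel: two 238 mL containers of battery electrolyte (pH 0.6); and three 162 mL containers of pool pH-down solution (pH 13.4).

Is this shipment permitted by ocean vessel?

Yes

With pH 0.6 (≤ 2), the battery electrolyte falls in Code DG3.
The pool pH-down solution has pH 13.4, which is ≥ 11.5, so it is Code DG3 (Corrosive).
Total Code DG3: (two 238 mL containers = 476 mL) + (three 162 mL containers = 486 mL) = 962 mL.
962 mL ≤ 1 L (ocean vessel limit, Code DG3) — within limit.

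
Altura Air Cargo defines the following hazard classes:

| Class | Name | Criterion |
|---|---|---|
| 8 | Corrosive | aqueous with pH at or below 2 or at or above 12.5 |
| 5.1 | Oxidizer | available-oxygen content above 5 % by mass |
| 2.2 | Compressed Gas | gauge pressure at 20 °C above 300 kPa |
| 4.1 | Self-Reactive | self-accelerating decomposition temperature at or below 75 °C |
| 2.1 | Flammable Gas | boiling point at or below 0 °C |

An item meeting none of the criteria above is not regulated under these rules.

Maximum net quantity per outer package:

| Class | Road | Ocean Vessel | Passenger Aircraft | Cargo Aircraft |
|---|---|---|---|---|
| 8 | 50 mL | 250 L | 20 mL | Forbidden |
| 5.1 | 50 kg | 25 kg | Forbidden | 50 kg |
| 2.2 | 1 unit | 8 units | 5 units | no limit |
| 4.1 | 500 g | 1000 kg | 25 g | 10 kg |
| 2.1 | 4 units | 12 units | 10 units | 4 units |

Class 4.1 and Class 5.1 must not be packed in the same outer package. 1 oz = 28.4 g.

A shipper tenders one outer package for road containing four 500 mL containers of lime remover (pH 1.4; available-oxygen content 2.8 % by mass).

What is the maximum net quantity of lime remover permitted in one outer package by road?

50 mL

The lime remover has pH 1.4, which is ≤ 2, so it is Class 8 (Corrosive).
The road limit for Class 8 is 50 mL.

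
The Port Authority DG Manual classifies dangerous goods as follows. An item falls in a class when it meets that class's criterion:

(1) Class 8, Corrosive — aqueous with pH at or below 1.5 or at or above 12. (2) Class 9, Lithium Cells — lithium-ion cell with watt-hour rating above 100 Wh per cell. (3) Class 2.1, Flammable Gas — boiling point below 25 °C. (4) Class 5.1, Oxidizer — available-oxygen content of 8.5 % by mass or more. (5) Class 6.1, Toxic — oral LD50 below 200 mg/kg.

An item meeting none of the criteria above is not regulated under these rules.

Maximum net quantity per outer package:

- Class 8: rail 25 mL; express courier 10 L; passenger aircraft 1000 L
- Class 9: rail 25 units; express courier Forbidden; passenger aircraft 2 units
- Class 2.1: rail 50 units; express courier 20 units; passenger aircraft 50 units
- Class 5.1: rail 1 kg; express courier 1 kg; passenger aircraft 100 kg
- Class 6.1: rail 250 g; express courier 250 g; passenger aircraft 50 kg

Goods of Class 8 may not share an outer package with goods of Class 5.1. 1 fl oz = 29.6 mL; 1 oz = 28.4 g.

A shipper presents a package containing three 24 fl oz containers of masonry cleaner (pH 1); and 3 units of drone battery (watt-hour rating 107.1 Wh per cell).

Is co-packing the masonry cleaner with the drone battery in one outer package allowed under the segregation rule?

Yes

With pH 1 (≤ 1.5), the masonry cleaner falls in Class 8.
The drone battery has watt-hour rating 107.1 Wh per cell, which is > 100 Wh per cell, so it is Class 9 (Lithium Cells).
No segregation rule bars Class 8 with Class 9.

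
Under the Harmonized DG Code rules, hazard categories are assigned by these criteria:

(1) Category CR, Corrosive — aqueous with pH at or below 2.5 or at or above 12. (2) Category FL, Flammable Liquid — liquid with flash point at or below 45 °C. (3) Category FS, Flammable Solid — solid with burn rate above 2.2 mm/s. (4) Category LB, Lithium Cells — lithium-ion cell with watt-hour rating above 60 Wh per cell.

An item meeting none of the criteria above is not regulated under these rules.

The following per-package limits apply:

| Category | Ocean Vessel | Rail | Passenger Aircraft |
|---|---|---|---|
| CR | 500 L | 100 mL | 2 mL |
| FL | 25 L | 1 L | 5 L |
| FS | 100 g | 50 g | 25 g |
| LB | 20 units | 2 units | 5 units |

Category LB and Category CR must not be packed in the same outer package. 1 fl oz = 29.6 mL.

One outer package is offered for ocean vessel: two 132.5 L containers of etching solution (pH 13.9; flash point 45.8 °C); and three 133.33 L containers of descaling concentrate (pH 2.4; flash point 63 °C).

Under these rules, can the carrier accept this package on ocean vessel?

No

With pH 13.9 (≥ 12), the etching solution falls in Category CR.
Descaling concentrate: pH 2.4 ≤ 2.5 → Category CR (Corrosive).
Category CR net quantity: (two 132.5 L containers = 265 L) + (three 133.33 L containers = 399.99 L) = 664.99 L.
664.99 L > 500 L (ocean vessel limit, Category CR) — over the limit.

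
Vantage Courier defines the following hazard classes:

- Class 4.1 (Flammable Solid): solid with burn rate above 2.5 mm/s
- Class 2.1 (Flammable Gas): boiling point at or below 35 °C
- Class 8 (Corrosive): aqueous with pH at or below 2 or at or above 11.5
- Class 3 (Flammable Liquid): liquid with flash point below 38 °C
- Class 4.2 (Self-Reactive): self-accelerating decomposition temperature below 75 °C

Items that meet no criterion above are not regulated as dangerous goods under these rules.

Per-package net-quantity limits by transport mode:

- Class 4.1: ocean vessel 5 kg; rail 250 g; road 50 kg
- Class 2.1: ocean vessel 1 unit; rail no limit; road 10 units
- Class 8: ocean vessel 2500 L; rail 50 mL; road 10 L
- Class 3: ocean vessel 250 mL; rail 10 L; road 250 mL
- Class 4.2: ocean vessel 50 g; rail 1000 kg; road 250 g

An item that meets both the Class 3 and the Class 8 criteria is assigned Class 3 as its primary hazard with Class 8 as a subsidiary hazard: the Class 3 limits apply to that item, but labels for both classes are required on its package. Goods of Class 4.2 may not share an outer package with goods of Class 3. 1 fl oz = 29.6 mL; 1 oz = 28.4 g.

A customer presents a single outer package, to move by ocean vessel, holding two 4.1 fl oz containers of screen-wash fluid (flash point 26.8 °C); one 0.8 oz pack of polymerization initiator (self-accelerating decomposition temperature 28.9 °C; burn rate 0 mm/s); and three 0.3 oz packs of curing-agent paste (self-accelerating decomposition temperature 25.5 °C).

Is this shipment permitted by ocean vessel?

Screen-wash fluid: flash point 26.8 °C < 38 °C → Class 3 (Flammable Liquid).
The polymerization initiator has self-accelerating decomposition temperature 28.9 °C, which is < 75 °C, so it is Class 4.2 (Self-Reactive).
With self-accelerating decomposition temperature 25.5 °C (< 75 °C), the curing-agent paste falls in Class 4.2.
Total Class 4.2: (one 0.8 oz pack = 22.72 g) + (three 0.3 oz packs = 25.56 g) = 48.28 g.
48.28 g ≤ 50 g (ocean vessel limit, Class 4.2) — within limit.
Class 3 quantity: two 4.1 fl oz containers = 242.72 mL.
That is within the Class 3 ocean vessel limit of 250 mL.
Class 4.2 and Class 3 may not share an outer package.

No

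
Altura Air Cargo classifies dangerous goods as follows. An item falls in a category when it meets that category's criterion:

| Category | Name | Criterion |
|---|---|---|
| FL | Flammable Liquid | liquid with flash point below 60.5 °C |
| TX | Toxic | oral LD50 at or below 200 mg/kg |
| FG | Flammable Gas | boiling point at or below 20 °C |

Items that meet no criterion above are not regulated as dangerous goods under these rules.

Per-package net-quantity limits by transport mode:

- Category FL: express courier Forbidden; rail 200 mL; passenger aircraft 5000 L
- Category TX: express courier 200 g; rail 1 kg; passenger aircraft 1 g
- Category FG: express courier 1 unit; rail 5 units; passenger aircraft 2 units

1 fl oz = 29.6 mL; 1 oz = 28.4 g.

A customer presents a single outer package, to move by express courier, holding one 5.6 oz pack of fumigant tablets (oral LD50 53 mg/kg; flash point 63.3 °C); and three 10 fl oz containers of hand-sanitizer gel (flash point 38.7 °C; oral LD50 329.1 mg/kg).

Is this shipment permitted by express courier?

Fumigant tablets: oral LD50 53 mg/kg ≤ 200 mg/kg → Category TX (Toxic).
Hand-sanitizer gel: flash point 38.7 °C < 60.5 °C → Category FL (Flammable Liquid).
Category TX quantity: one 5.6 oz pack = 159.04 g.
159.04 g ≤ 200 g (express courier limit, Category TX) — within limit.
Category FL quantity: three 10 fl oz containers = 888 mL.
By express courier, Category FL is Forbidden regardless of quantity.

No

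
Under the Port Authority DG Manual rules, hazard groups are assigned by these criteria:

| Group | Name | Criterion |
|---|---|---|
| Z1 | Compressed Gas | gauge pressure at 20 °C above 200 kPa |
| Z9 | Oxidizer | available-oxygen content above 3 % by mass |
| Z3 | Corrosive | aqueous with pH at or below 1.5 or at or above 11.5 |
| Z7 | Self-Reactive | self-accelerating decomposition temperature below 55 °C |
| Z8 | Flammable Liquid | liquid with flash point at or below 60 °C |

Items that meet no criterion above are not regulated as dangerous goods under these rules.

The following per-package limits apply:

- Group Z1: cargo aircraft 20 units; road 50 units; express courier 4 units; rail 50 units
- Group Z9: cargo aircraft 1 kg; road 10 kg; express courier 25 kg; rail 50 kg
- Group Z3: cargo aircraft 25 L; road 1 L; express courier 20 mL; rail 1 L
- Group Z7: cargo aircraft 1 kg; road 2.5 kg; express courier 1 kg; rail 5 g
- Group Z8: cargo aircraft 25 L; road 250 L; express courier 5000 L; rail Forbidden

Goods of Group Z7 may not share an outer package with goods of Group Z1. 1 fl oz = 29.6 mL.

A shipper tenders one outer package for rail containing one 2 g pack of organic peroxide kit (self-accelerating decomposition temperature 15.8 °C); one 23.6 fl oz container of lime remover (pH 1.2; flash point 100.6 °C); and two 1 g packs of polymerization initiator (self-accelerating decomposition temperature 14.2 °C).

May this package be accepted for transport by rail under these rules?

The organic peroxide kit has self-accelerating decomposition temperature 15.8 °C, which is < 55 °C, so it is Group Z7 (Self-Reactive).
Lime remover: pH 1.2 ≤ 1.5 → Group Z3 (Corrosive).
With self-accelerating decomposition temperature 14.2 °C (< 55 °C), the polymerization initiator falls in Group Z7.
Total Group Z7: 2 g + (two 1 g packs = 2 g) = 4 g.
4 g is within the rail limit of 5 g for Group Z7.
Group Z3 quantity: one 23.6 fl oz container = 698.56 mL.
698.56 mL ≤ 1 L (rail limit, Group Z3) — within limit.
The segregation rule (Group Z7 with Group Z1) does not apply to Group Z7 with Group Z3.
Every hazard group is within its rail limit and no segregation rule is violated.

Yes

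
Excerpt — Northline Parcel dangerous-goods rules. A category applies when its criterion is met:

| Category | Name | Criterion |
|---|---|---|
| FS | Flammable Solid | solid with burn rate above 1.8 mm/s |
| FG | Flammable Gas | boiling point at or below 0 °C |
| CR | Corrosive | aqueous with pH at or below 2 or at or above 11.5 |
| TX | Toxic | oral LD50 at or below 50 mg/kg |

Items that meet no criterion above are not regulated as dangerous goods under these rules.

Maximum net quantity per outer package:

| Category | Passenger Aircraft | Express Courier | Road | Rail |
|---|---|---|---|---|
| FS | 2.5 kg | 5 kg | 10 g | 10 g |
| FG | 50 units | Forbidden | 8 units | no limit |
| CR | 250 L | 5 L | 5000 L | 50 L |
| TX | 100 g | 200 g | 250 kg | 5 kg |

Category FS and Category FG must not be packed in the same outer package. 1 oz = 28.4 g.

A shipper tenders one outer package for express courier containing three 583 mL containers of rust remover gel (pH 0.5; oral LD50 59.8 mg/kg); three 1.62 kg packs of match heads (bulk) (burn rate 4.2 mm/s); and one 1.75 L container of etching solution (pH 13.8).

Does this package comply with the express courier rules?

With pH 0.5 (≤ 2), the rust remover gel falls in Category CR.
With burn rate 4.2 mm/s (> 1.8 mm/s), the match heads (bulk) fall in Category FS.
The etching solution has pH 13.8, which is ≥ 11.5, so it is Category CR (Corrosive).
Category FS quantity: three 1.62 kg packs = 4.86 kg.
4.86 kg ≤ 5 kg (express courier limit, Category FS) — within limit.
Category CR net quantity: (three 583 mL containers = 1.749 L) + 1.75 L = 3.499 L.
That is within the Category CR express courier limit of 5 L.
The segregation rule (Category FS with Category FG) does not apply to Category FS with Category CR.
Every hazard category is within its express courier limit and no segregation rule is violated.

Yes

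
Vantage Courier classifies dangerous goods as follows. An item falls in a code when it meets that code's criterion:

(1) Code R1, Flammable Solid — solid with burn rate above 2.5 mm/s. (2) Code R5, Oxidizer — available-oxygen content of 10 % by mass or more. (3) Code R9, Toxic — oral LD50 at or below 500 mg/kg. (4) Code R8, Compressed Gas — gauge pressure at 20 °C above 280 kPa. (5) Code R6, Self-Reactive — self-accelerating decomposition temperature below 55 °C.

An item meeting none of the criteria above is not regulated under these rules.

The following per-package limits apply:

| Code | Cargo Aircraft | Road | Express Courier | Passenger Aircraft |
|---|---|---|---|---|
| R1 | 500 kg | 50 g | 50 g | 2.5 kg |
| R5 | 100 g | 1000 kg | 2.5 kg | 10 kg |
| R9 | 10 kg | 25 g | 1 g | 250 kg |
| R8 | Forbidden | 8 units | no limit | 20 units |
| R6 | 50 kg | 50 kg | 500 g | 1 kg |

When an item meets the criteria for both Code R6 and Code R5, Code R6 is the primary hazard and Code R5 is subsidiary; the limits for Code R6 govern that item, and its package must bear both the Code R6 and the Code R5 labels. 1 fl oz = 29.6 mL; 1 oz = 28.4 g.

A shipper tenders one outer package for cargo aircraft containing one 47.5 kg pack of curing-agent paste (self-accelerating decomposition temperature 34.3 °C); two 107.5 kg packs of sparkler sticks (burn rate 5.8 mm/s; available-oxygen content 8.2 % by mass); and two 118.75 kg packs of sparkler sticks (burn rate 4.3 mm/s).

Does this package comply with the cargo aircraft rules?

The curing-agent paste has self-accelerating decomposition temperature 34.3 °C, which is < 55 °C, so it is Code R6 (Self-Reactive).
The sparkler sticks have burn rate 5.8 mm/s, which is > 2.5 mm/s, so they are Code R1 (Flammable Solid).
With burn rate 4.3 mm/s (> 2.5 mm/s), the sparkler sticks fall in Code R1.
Total Code R1: (two 107.5 kg packs = 215 kg) + (two 118.75 kg packs = 237.5 kg) = 452.5 kg.
That is within the Code R1 cargo aircraft limit of 500 kg.
Code R6 quantity: 47.5 kg.
47.5 kg ≤ 50 kg (cargo aircraft limit, Code R6) — within limit.
Every hazard code is within its cargo aircraft limit and no segregation rule is violated.

Yes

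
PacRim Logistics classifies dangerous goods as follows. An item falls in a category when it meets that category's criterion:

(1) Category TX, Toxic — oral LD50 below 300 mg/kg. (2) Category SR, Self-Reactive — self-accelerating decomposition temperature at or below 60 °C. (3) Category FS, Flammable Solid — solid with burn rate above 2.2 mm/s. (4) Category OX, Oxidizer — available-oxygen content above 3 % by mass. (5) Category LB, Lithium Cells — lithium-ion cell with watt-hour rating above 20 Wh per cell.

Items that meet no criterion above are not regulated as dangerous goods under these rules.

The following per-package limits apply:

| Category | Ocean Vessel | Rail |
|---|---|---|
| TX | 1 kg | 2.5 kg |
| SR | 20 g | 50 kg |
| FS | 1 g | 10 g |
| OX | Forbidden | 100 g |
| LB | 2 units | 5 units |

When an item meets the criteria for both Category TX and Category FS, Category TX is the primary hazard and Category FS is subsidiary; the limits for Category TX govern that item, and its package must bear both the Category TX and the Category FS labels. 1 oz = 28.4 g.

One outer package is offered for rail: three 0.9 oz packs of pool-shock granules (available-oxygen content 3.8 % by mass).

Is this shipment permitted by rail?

The pool-shock granules have available-oxygen content 3.8 % by mass, which is > 3 % by mass, so they are Category OX (Oxidizer).
Category OX quantity: three 0.9 oz packs = 76.68 g.
That is within the Category OX rail limit of 100 g.

Yes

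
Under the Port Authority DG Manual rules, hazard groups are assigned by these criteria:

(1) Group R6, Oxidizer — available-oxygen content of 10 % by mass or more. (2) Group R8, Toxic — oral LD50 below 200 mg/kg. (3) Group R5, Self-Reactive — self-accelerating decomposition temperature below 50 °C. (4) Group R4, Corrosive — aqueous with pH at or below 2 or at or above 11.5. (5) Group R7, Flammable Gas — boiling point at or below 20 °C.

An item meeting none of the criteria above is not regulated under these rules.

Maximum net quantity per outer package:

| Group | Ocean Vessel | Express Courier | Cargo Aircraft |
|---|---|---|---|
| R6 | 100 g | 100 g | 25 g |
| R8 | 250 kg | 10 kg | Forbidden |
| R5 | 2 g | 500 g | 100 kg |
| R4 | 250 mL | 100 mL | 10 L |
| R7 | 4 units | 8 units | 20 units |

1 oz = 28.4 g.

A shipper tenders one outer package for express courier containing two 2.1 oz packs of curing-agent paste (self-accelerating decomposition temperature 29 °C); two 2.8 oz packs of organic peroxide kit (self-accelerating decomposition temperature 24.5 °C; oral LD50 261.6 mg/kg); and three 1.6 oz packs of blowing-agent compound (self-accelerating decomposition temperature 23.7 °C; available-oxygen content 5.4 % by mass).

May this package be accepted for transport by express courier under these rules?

Yes

With self-accelerating decomposition temperature 29 °C (< 50 °C), the curing-agent paste falls in Group R5.
The organic peroxide kit has self-accelerating decomposition temperature 24.5 °C, which is < 50 °C, so it is Group R5 (Self-Reactive).
With self-accelerating decomposition temperature 23.7 °C (< 50 °C), the blowing-agent compound falls in Group R5.
Group R5 net quantity: (two 2.1 oz packs = 119.28 g) + (two 2.8 oz packs = 159.04 g) + (three 1.6 oz packs = 136.32 g) = 414.64 g.
414.64 g ≤ 500 g (express courier limit, Group R5) — within limit.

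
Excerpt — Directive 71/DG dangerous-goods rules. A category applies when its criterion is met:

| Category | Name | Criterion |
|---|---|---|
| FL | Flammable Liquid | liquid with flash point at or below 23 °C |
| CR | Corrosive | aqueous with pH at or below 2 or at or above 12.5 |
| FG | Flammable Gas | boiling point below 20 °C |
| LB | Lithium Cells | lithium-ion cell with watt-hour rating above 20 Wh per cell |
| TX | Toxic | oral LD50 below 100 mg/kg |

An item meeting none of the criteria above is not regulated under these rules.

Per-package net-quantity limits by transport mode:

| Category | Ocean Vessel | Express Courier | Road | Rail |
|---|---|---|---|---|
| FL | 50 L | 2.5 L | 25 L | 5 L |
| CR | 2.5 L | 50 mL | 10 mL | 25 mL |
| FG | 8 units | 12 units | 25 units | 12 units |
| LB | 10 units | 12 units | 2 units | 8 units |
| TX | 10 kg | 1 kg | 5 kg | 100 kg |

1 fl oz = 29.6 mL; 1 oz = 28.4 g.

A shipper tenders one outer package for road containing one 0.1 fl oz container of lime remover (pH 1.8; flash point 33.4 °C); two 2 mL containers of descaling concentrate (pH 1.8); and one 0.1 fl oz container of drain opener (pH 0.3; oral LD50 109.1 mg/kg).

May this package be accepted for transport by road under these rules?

Yes

pH 1.8 meets the Category CR criterion (Corrosive), so the lime remover is Category CR.
Descaling concentrate: pH 1.8 ≤ 2 → Category CR (Corrosive).
With pH 0.3 (≤ 2), the drain opener falls in Category CR.
Category CR net quantity: (one 0.1 fl oz container = 2.96 mL) + (two 2 mL containers = 4 mL) + (one 0.1 fl oz container = 2.96 mL) = 9.92 mL.
That is within the Category CR road limit of 10 mL.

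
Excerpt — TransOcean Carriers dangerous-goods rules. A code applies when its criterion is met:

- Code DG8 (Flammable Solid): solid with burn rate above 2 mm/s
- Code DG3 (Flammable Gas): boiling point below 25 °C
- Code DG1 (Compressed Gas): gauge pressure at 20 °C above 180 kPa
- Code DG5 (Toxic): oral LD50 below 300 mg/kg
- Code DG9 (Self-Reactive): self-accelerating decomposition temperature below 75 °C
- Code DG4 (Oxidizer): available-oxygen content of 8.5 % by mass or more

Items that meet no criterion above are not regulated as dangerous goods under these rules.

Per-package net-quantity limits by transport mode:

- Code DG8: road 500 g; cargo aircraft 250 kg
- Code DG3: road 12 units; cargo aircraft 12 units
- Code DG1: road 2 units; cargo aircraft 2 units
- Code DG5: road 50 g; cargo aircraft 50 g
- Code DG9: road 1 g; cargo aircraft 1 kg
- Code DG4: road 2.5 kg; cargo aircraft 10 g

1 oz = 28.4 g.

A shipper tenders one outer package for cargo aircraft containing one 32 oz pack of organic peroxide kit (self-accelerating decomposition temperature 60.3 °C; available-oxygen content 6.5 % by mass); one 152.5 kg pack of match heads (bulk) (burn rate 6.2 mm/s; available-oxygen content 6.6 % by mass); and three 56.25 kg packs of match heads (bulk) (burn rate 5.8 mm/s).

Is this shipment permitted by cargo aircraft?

No

The organic peroxide kit has self-accelerating decomposition temperature 60.3 °C, which is < 75 °C, so it is Code DG9 (Self-Reactive).
Burn rate 6.2 mm/s meets the Code DG8 criterion (Flammable Solid), so the match heads (bulk) are Code DG8.
Burn rate 5.8 mm/s meets the Code DG8 criterion (Flammable Solid), so the match heads (bulk) are Code DG8.
Code DG8 net quantity: 152.5 kg + (three 56.25 kg packs = 168.75 kg) = 321.25 kg.
That exceeds the Code DG8 cargo aircraft limit of 250 kg.
Code DG9 quantity: one 32 oz pack = 908.8 g.
908.8 g ≤ 1 kg (cargo aircraft limit, Code DG9) — within limit.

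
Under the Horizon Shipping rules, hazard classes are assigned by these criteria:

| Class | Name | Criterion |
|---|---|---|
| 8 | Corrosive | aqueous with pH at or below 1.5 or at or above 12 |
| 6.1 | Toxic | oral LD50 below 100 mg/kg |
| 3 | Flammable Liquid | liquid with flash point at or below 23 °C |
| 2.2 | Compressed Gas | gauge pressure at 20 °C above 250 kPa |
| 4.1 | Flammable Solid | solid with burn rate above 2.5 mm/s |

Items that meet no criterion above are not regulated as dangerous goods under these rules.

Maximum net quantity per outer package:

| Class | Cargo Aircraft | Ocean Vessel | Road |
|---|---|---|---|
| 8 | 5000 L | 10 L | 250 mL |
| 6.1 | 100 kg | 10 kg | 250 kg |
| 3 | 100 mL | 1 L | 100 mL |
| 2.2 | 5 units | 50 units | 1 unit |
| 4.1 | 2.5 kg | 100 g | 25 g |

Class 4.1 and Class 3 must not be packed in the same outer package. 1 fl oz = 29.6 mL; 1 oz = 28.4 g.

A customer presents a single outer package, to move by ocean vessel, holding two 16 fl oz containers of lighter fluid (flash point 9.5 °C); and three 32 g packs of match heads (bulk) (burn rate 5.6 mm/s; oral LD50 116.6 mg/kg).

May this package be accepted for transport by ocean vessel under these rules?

No

With flash point 9.5 °C (≤ 23 °C), the lighter fluid falls in Class 3.
With burn rate 5.6 mm/s (> 2.5 mm/s), the match heads (bulk) fall in Class 4.1.
Class 4.1 quantity: three 32 g packs = 96 g.
That is within the Class 4.1 ocean vessel limit of 100 g.
Class 3 quantity: two 16 fl oz containers = 947.2 mL.
947.2 mL ≤ 1 L (ocean vessel limit, Class 3) — within limit.
Class 4.1 and Class 3 may not share an outer package.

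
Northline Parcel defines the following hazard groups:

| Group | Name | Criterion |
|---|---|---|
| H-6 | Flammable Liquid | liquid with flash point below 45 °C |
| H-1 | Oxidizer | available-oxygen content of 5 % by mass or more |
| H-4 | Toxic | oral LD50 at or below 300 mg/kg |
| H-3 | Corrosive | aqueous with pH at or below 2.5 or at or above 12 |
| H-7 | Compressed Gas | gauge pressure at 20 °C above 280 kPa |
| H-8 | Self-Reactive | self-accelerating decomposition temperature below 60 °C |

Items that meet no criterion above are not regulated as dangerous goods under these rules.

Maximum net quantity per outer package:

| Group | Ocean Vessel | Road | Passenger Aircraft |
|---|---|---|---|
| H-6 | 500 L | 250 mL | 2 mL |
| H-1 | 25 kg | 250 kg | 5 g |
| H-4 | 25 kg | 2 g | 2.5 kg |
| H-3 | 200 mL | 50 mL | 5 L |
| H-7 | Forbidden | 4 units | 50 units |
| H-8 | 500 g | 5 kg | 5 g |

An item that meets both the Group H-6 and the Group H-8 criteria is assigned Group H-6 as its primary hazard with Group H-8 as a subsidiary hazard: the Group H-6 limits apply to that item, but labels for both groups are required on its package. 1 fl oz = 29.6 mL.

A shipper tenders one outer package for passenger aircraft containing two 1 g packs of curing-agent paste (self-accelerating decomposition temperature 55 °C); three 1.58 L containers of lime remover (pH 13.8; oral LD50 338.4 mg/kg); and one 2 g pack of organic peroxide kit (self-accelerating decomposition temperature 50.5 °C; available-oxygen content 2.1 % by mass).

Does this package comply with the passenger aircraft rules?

Yes

With self-accelerating decomposition temperature 55 °C (< 60 °C), the curing-agent paste falls in Group H-8.
pH 13.8 meets the Group H-3 criterion (Corrosive), so the lime remover is Group H-3.
With self-accelerating decomposition temperature 50.5 °C (< 60 °C), the organic peroxide kit falls in Group H-8.
Total Group H-8: (two 1 g packs = 2 g) + 2 g = 4 g.
4 g ≤ 5 g (passenger aircraft limit, Group H-8) — within limit.
Group H-3 quantity: three 1.58 L containers = 4.74 L.
That is within the Group H-3 passenger aircraft limit of 5 L.
Every hazard group is within its passenger aircraft limit and no segregation rule is violated.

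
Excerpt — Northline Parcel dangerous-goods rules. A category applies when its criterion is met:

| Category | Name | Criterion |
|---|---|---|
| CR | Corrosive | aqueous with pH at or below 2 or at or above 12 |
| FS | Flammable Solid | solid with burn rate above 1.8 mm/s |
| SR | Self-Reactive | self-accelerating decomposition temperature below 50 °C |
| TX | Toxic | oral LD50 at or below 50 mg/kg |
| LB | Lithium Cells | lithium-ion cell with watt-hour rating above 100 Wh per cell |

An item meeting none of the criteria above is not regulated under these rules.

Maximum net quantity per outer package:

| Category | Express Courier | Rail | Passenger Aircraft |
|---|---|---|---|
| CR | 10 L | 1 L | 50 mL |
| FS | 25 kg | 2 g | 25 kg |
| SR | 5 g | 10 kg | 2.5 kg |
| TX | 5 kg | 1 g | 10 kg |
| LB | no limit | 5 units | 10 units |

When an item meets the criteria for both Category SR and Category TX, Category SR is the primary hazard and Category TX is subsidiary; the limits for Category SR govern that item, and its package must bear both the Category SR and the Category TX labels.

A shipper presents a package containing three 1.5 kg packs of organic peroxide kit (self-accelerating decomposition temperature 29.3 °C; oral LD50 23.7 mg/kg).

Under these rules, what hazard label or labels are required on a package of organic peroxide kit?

Category SR and TX

With self-accelerating decomposition temperature 29.3 °C (< 50 °C), the organic peroxide kit falls in Category SR.
With oral LD50 23.7 mg/kg (≤ 50 mg/kg), the organic peroxide kit falls in Category TX.
By the precedence rule Category SR is primary and Category TX is subsidiary, and that rule requires both labels on the package.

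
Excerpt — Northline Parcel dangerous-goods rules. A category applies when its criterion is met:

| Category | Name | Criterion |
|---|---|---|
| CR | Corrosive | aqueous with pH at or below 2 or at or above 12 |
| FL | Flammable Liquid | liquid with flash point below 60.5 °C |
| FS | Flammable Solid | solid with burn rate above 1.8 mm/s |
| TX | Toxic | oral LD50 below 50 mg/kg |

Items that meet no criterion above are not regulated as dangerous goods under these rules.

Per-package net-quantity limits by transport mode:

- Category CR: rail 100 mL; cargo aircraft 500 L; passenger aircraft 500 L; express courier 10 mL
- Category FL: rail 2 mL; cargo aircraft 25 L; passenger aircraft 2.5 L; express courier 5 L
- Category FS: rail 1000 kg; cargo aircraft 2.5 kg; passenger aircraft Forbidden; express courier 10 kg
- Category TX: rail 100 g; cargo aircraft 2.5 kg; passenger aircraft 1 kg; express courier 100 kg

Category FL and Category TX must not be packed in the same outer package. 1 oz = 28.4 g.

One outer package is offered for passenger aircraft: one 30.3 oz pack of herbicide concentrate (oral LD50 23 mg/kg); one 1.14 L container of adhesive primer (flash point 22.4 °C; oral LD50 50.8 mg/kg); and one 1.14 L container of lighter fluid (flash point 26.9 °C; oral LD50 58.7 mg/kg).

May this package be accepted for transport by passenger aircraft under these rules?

With oral LD50 23 mg/kg (< 50 mg/kg), the herbicide concentrate falls in Category TX.
With flash point 22.4 °C (< 60.5 °C), the adhesive primer falls in Category FL.
With flash point 26.9 °C (< 60.5 °C), the lighter fluid falls in Category FL.
Total Category FL: 1.14 L + 1.14 L = 2.28 L.
2.28 L is within the passenger aircraft limit of 2.5 L for Category FL.
Category TX quantity: one 30.3 oz pack = 860.52 g.
That is within the Category TX passenger aircraft limit of 1 kg.
Category FL and Category TX may not share an outer package.

No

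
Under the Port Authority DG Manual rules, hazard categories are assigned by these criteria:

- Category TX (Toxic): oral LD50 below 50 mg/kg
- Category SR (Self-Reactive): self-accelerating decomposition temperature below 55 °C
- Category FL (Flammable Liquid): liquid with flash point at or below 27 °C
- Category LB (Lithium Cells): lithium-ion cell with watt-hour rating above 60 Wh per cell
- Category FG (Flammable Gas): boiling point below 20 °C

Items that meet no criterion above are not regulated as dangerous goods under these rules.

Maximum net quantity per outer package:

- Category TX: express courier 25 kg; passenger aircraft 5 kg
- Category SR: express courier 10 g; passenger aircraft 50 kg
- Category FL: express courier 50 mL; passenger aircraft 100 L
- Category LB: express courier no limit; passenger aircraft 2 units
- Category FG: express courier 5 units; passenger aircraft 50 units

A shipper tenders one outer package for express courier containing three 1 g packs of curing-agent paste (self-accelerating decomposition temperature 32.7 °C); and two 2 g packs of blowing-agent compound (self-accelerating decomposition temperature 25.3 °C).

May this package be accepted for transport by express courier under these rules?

Yes

With self-accelerating decomposition temperature 32.7 °C (< 55 °C), the curing-agent paste falls in Category SR.
With self-accelerating decomposition temperature 25.3 °C (< 55 °C), the blowing-agent compound falls in Category SR.
Category SR net quantity: (three 1 g packs = 3 g) + (two 2 g packs = 4 g) = 7 g.
That is within the Category SR express courier limit of 10 g.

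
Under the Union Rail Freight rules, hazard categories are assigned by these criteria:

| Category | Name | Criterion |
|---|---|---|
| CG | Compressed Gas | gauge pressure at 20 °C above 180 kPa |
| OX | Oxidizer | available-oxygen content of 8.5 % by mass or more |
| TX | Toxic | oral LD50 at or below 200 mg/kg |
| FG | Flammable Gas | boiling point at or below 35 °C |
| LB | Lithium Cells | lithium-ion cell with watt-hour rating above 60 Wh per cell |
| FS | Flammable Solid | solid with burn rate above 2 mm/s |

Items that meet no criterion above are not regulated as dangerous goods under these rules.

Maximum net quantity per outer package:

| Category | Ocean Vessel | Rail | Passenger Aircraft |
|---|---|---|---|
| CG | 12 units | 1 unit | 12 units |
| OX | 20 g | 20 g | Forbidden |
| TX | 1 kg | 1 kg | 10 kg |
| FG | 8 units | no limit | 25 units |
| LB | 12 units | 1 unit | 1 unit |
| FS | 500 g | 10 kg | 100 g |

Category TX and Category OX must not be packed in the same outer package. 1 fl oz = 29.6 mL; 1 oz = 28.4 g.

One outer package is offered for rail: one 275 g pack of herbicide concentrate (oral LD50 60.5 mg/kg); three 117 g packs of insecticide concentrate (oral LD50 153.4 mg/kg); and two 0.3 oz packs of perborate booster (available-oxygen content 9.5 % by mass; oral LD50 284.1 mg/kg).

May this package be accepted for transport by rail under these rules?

No

With oral LD50 60.5 mg/kg (≤ 200 mg/kg), the herbicide concentrate falls in Category TX.
Oral LD50 153.4 mg/kg meets the Category TX criterion (Toxic), so the insecticide concentrate is Category TX.
The perborate booster has available-oxygen content 9.5 % by mass, which is ≥ 8.5 % by mass, so it is Category OX (Oxidizer).
Total Category TX: 275 g + (three 117 g packs = 351 g) = 626 g.
626 g ≤ 1 kg (rail limit, Category TX) — within limit.
Category OX quantity: two 0.3 oz packs = 17.04 g.
That is within the Category OX rail limit of 20 g.
Category TX and Category OX may not share an outer package.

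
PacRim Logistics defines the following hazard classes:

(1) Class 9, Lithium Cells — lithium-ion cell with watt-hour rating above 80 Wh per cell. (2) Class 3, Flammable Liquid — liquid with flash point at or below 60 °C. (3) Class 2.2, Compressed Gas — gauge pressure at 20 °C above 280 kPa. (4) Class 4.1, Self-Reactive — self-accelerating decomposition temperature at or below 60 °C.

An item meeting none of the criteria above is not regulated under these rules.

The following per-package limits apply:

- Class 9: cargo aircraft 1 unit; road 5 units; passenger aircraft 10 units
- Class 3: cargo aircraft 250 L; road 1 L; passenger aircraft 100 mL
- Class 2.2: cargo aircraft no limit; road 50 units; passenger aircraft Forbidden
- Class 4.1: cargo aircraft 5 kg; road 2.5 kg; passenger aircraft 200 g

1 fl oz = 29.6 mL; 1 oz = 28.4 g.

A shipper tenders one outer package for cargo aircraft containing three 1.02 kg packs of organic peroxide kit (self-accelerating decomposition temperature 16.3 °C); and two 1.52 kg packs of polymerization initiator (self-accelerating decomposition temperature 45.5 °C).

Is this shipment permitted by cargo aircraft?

No

Self-accelerating decomposition temperature 16.3 °C meets the Class 4.1 criterion (Self-Reactive), so the organic peroxide kit is Class 4.1.
Polymerization initiator: self-accelerating decomposition temperature 45.5 °C ≤ 60 °C → Class 4.1 (Self-Reactive).
Total Class 4.1: (three 1.02 kg packs = 3.06 kg) + (two 1.52 kg packs = 3.04 kg) = 6.1 kg.
6.1 kg exceeds the cargo aircraft limit of 5 kg for Class 4.1.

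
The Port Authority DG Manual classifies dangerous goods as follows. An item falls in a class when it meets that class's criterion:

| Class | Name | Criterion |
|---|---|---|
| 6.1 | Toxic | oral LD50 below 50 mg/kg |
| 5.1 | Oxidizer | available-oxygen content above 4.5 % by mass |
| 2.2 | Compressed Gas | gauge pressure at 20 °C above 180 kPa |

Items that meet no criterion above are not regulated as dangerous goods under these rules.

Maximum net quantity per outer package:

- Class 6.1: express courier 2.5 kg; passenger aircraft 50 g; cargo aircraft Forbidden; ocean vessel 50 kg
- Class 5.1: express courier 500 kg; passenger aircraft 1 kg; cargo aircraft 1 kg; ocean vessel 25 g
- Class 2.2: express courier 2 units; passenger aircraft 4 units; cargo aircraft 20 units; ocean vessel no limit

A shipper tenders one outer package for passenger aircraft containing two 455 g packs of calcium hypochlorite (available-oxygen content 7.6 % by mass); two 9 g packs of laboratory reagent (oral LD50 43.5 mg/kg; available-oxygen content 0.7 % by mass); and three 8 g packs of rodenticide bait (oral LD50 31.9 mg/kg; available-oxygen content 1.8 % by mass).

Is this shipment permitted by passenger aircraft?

With available-oxygen content 7.6 % by mass (> 4.5 % by mass), the calcium hypochlorite falls in Class 5.1.
The laboratory reagent has oral LD50 43.5 mg/kg, which is < 50 mg/kg, so it is Class 6.1 (Toxic).
With oral LD50 31.9 mg/kg (< 50 mg/kg), the rodenticide bait falls in Class 6.1.
Total Class 6.1: (two 9 g packs = 18 g) + (three 8 g packs = 24 g) = 42 g.
That is within the Class 6.1 passenger aircraft limit of 50 g.
Class 5.1 quantity: two 455 g packs = 910 g.
910 g ≤ 1 kg (passenger aircraft limit, Class 5.1) — within limit.
Every hazard class is within its passenger aircraft limit and no segregation rule is violated.

Yes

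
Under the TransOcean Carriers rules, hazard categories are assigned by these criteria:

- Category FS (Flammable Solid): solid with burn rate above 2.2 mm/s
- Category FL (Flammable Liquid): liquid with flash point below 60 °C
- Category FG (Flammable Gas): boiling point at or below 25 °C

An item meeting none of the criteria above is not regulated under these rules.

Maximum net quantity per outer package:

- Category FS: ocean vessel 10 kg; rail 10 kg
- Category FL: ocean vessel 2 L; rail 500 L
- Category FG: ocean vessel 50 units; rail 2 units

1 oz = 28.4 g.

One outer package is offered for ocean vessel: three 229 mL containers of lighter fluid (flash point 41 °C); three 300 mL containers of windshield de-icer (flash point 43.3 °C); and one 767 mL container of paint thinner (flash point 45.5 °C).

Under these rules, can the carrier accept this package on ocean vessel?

No

With flash point 41 °C (< 60 °C), the lighter fluid falls in Category FL.
The windshield de-icer has flash point 43.3 °C, which is < 60 °C, so it is Category FL (Flammable Liquid).
The paint thinner has flash point 45.5 °C, which is < 60 °C, so it is Category FL (Flammable Liquid).
Total Category FL: (three 229 mL containers = 687 mL) + (three 300 mL containers = 900 mL) + 767 mL = 2.354 L.
That exceeds the Category FL ocean vessel limit of 2 L.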